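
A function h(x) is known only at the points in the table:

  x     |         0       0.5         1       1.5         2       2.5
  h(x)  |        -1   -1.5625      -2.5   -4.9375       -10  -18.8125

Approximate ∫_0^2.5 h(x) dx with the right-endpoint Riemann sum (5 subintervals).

Δx = 0.5.
Sum = 0.5·[(-1.5625) + (-2.5) + (-4.9375) + (-10) + (-18.8125)] = -18.90625.

-18.90625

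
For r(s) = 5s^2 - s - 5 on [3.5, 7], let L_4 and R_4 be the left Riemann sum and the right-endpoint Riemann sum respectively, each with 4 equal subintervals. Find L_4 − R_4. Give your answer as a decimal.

-157.71875

L_4 = 387.70703125.
R_4 = 545.42578125.
L_4 − R_4 = -157.71875.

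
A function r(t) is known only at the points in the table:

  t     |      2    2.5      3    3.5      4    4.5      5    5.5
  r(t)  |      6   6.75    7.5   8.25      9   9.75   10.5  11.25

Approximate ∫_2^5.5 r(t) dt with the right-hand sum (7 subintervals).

Δt = 0.5.
Sum = 0.5·[6.75 + 7.5 + 8.25 + 9 + 9.75 + 10.5 + 11.25] = 31.5.

31.5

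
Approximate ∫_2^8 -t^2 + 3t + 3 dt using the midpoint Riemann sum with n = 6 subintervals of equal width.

-59.5

Δt = (8 − 2)/6 = 1.
Midpoints: 2.5, 3.5, 4.5, 5.5, 6.5, 7.5.
f(2.5) = 4.25, f(3.5) = 1.25, f(4.5) = -3.75, f(5.5) = -10.75, f(6.5) = -19.75, f(7.5) = -30.75.
Sum = Δt · [f(2.5) + f(3.5) + f(4.5) + ...].
Sum = -59.5.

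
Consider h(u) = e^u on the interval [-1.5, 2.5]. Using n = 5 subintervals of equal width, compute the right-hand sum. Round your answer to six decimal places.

17.374241

Δu = (2.5 − (-1.5))/5 = 0.8.
Right endpoints: -0.7, 0.1, 0.9, 1.7, 2.5.
h(-0.7) ≈ 0.496585, h(0.1) ≈ 1.105171, h(0.9) ≈ 2.459603, h(1.7) ≈ 5.473947, h(2.5) ≈ 12.182494.
Sum = Δu · [h(-0.7) + h(0.1) + h(0.9) + h(1.7) + h(2.5)].
Sum ≈ 17.374241.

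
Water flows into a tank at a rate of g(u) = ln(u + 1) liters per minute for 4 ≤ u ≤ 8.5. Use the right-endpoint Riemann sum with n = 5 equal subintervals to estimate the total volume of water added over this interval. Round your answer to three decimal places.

Δu = (8.5 − 4)/5 = 0.9.
Right endpoints: 4.9, 5.8, 6.7, 7.6, 8.5.
g(4.9) ≈ 1.775, g(5.8) ≈ 1.917, g(6.7) ≈ 2.041, g(7.6) ≈ 2.152, g(8.5) ≈ 2.251.
Sum = Δu · [g(4.9) + g(5.8) + g(6.7) + g(7.6) + g(8.5)].
Sum ≈ 9.123.

9.123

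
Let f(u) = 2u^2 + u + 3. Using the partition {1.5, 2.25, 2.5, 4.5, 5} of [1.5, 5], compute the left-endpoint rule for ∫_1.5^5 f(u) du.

Subinterval widths: 0.75, 0.25, 2, 0.5.
Left endpoints: 1.5, 2.25, 2.5, 4.5.
f(1.5) = 9, f(2.25) = 15.375, f(2.5) = 18, f(4.5) = 48.
Sum = Σ Δu_i · f(u_i).
Sum = 70.59375.

70.59375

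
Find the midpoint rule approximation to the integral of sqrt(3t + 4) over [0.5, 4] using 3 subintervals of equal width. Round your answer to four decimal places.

11.3706

Δt = (4 − 0.5)/3 = 7/6.
Midpoints: 13/12, 2.25, 41/12.
f(13/12) ≈ 2.6926, f(2.25) ≈ 3.2787, f(41/12) ≈ 3.7749.
Sum = Δt · [f(13/12) + f(2.25) + f(41/12)].
Sum ≈ 11.3706.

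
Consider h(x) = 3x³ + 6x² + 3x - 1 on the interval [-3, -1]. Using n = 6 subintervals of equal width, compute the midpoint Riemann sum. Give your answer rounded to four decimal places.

Δx = (-1 − (-3))/6 = 1/3.
Midpoints: -17/6, -2.5, -13/6, -11/6, -1.5, -7/6.
h(-17/6) = -2129/72, h(-2.5) = -17.875, h(-13/6) = -709/72, h(-11/6) = -347/72, h(-1.5) = -2.125, h(-7/6) = -79/72.
Sum = Δx · [h(-17/6) + h(-2.5) + h(-13/6) + ...].
Sum ≈ -21.7778.

-21.7778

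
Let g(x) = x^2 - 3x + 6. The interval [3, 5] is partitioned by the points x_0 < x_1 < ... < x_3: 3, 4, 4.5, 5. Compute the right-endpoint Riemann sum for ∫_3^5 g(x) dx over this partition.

24.375

Subinterval widths: 1, 0.5, 0.5.
Right endpoints: 4, 4.5, 5.
g(4) = 10, g(4.5) = 12.75, g(5) = 16.
Sum = Σ Δx_i · g(x_i).
Sum = 24.375.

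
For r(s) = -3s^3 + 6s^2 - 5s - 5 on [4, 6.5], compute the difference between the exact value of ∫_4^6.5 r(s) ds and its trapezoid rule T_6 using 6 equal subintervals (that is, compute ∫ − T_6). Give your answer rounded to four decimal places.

2.9839

Exact integral: ∫_4^6.5 r(s) ds = -803.671875.
T_6 ≈ -806.655816.
Error ≈ -803.671875 − (-806.655816) ≈ 2.9839.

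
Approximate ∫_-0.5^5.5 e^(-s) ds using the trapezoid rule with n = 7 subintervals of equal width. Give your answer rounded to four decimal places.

Δs = (5.5 − (-0.5))/7 = 6/7.
f(-0.5) ≈ 1.6487, f(5/14) ≈ 0.6997, f(17/14) ≈ 0.2969, f(29/14) ≈ 0.1260, f(41/14) ≈ 0.0535, f(53/14) ≈ 0.0227, f(65/14) ≈ 0.0096, f(5.5) ≈ 0.0041.
T_7 = (Δs/2)·[f(s_0) + 2f(s_1) + ... + 2f(s_{6}) + f(s_7)].
Sum ≈ 1.7441.

1.7441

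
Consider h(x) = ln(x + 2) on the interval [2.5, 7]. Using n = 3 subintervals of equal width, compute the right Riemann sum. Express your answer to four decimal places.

Δx = (7 − 2.5)/3 = 1.5.
Right endpoints: 4, 5.5, 7.
h(4) ≈ 1.7918, h(5.5) ≈ 2.0149, h(7) ≈ 2.1972.
Sum = Δx · [h(4) + h(5.5) + h(7)].
Sum ≈ 9.0058.

9.0058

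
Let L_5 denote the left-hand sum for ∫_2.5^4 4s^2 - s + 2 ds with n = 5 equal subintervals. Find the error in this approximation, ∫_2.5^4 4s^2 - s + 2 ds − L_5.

Exact integral: ∫_2.5^4 f(s) ds = 62.625.
L_5 = 57.09.
Error = 62.625 − 57.09 = 5.535.

5.535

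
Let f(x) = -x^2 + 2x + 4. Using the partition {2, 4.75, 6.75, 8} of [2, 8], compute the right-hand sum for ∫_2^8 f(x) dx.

-136.046875

Subinterval widths: 2.75, 2, 1.25.
Right endpoints: 4.75, 6.75, 8.
f(4.75) = -9.0625, f(6.75) = -28.0625, f(8) = -44.
Sum = Σ Δx_i · f(x_i).
Sum = -136.046875.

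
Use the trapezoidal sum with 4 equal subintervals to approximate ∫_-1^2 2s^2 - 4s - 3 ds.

Δs = (2 − (-1))/4 = 0.75.
f(-1) = 3, f(-0.25) = -1.875, f(0.5) = -4.5, f(1.25) = -4.875, f(2) = -3.
T_4 = (Δs/2)·[f(s_0) + 2f(s_1) + 2f(s_2) + 2f(s_3) + f(s_4)].
Sum = -8.4375.

-8.4375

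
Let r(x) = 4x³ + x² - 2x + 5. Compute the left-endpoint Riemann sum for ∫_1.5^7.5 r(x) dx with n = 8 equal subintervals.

2661.9375

Δx = (7.5 − 1.5)/8 = 0.75.
Left endpoints: 1.5, 2.25, 3, 3.75, 4.5, 5.25, 6, 6.75.
r(1.5) = 17.75, r(2.25) = 51.125, r(3) = 116, r(3.75) = 222.5, r(4.5) = 380.75, r(5.25) = 600.875, r(6) = 893, r(6.75) = 1267.25.
Sum = Δx · [r(1.5) + r(2.25) + r(3) + ...].
Sum = 2661.9375.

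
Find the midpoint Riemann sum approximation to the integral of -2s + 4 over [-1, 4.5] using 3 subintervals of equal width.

2.75

Δs = (4.5 − (-1))/3 = 11/6.
Midpoints: -1/12, 1.75, 43/12.
f(-1/12) = 25/6, f(1.75) = 0.5, f(43/12) = -19/6.
Sum = Δs · [f(-1/12) + f(1.75) + f(43/12)].
Sum = 2.75.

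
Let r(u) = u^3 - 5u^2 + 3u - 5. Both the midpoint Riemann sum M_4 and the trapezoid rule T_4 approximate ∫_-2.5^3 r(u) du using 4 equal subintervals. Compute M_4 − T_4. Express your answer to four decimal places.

M_4 ≈ -80.249512.
T_4 ≈ -91.297852.
M_4 − T_4 ≈ 11.0483.

11.0483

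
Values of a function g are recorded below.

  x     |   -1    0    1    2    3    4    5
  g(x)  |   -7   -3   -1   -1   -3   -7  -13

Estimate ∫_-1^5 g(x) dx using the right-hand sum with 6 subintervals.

-28

Δx = 1.
Sum = 1·[(-3) + (-1) + (-1) + (-3) + (-7) + (-13)] = -28.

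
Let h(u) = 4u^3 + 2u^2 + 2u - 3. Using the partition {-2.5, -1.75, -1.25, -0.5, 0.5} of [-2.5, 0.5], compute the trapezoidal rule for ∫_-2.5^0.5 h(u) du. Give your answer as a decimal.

Subinterval widths: 0.75, 0.5, 0.75, 1.
h(-2.5) = -58, h(-1.75) = -21.8125, h(-1.25) = -10.1875, h(-0.5) = -4, h(0.5) = -1.
On each subinterval the trapezoid contributes (Δu_i/2)·[h(u_{i-1}) + h(u_i)].
Sum = -45.75.

-45.75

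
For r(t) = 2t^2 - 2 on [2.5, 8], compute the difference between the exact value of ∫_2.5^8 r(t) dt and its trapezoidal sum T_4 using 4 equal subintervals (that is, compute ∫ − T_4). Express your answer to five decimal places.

Exact integral: ∫_2.5^8 r(t) dt ≈ 319.9166667.
T_4 = 323.3828125.
Error ≈ 319.9166667 − 323.3828125 ≈ -3.46615.

-3.46615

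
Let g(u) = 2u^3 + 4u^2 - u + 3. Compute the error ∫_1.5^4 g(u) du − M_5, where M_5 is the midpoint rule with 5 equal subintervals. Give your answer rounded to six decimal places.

Exact integral: ∫_1.5^4 g(u) du ≈ 206.92708333.
M_5 = 205.859375.
Error ≈ 206.92708333 − 205.859375 ≈ 1.067708.

1.067708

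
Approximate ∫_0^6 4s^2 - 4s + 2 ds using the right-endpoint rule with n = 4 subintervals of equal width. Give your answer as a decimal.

327

Δs = (6 − 0)/4 = 1.5.
Right endpoints: 1.5, 3, 4.5, 6.
f(1.5) = 5, f(3) = 26, f(4.5) = 65, f(6) = 122.
Sum = Δs · [f(1.5) + f(3) + f(4.5) + f(6)].
Sum = 327.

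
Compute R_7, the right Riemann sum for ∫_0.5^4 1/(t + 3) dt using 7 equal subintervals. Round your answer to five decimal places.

0.65871

Δt = (4 − 0.5)/7 = 0.5.
Right endpoints: 1, 1.5, 2, 2.5, 3, 3.5, 4.
f(1) = 0.25, f(1.5) = 2/9, f(2) = 0.2, f(2.5) = 2/11, f(3) = 1/6, f(3.5) = 2/13, f(4) = 1/7.
Sum = Δt · [f(1) + f(1.5) + f(2) + ...].
Sum ≈ 0.65871.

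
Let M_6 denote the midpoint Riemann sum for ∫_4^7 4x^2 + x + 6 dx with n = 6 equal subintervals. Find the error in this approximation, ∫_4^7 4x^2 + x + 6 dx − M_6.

Exact integral: ∫_4^7 f(x) dx = 406.5.
M_6 = 406.25.
Error = 406.5 − 406.25 = 0.25.

0.25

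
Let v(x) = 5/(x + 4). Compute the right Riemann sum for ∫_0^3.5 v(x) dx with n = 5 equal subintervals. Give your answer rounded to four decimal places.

Δx = (3.5 − 0)/5 = 0.7.
Right endpoints: 0.7, 1.4, 2.1, 2.8, 3.5.
v(0.7) = 50/47, v(1.4) = 25/27, v(2.1) = 50/61, v(2.8) = 25/34, v(3.5) = 2/3.
Sum = Δx · [v(0.7) + v(1.4) + v(2.1) + v(2.8) + v(3.5)].
Sum ≈ 2.9480.

2.9480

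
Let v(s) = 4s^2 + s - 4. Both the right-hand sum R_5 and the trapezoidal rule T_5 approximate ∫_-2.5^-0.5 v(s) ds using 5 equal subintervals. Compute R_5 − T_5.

R_5 = 5.48.
T_5 = 9.88.
R_5 − T_5 = -4.4.

-4.4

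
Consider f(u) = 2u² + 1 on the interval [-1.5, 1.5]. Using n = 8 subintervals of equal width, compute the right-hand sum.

Δu = (1.5 − (-1.5))/8 = 0.375.
Right endpoints: -1.125, -0.75, -0.375, 0, 0.375, 0.75, 1.125, 1.5.
f(-1.125) = 3.53125, f(-0.75) = 2.125, f(-0.375) = 1.28125, f(0) = 1, f(0.375) = 1.28125, f(0.75) = 2.125, f(1.125) = 3.53125, f(1.5) = 5.5.
Sum = Δu · [f(-1.125) + f(-0.75) + f(-0.375) + ...].
Sum = 7.640625.

7.640625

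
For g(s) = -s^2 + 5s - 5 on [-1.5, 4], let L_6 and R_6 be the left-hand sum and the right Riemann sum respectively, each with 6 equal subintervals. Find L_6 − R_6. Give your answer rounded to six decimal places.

L_6 ≈ -22.65567130.
R_6 ≈ -10.05150463.
L_6 − R_6 ≈ -12.604167.

-12.604167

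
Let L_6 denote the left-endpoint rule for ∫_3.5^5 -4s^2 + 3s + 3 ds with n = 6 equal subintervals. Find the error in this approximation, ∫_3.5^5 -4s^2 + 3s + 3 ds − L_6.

Exact integral: ∫_3.5^5 f(s) ds = -85.875.
L_6 = -80.125.
Error = -85.875 − (-80.125) = -5.75.

-5.75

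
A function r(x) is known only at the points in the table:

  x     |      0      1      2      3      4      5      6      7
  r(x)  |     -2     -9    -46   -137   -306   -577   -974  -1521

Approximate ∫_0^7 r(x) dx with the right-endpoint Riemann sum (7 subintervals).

Δx = 1.
Sum = 1·[(-9) + (-46) + (-137) + (-306) + (-577) + (-974) + (-1521)] = -3570.

-3570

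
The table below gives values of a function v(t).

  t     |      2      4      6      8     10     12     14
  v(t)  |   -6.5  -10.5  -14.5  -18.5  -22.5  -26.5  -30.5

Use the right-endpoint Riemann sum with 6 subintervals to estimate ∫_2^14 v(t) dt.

Δt = 2.
Sum = 2·[(-10.5) + (-14.5) + (-18.5) + (-22.5) + (-26.5) + (-30.5)] = -246.

-246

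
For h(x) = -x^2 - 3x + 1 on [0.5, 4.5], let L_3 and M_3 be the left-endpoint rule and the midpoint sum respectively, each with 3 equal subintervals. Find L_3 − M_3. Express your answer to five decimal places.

L_3 ≈ -36.1851852.
M_3 ≈ -55.7407407.
L_3 − M_3 ≈ 19.55556.

19.55556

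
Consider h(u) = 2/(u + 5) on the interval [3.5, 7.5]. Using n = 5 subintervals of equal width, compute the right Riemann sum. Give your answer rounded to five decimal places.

Δu = (7.5 − 3.5)/5 = 0.8.
Right endpoints: 4.3, 5.1, 5.9, 6.7, 7.5.
h(4.3) = 20/93, h(5.1) = 20/101, h(5.9) = 20/109, h(6.7) = 20/117, h(7.5) = 0.16.
Sum = Δu · [h(4.3) + h(5.1) + h(5.9) + h(6.7) + h(7.5)].
Sum ≈ 0.74200.

0.74200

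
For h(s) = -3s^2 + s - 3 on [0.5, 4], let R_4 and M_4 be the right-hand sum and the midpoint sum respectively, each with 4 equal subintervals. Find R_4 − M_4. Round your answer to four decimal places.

R_4 = -86.98046875.
M_4 ≈ -65.830078.
R_4 − M_4 ≈ -21.1504.

-21.1504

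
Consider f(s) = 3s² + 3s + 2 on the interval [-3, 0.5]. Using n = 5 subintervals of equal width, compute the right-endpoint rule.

Δs = (0.5 − (-3))/5 = 0.7.
Right endpoints: -2.3, -1.6, -0.9, -0.2, 0.5.
f(-2.3) = 10.97, f(-1.6) = 4.88, f(-0.9) = 1.73, f(-0.2) = 1.52, f(0.5) = 4.25.
Sum = Δs · [f(-2.3) + f(-1.6) + f(-0.9) + f(-0.2) + f(0.5)].
Sum = 16.345.

16.345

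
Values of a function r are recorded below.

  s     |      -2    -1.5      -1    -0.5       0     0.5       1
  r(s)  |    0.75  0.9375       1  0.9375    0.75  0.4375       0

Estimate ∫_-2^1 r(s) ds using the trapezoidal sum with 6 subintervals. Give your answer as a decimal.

2.21875

Δs = 0.5.
T_6 = (0.5/2)·[0.75 + 2·0.9375 + 2·1 + 2·0.9375 + 2·0.75 + 2·0.4375 + 0] = 2.21875.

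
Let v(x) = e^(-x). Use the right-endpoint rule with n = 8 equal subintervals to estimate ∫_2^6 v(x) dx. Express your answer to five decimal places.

Δx = (6 − 2)/8 = 0.5.
Right endpoints: 2.5, 3, 3.5, 4, 4.5, 5, 5.5, 6.
v(2.5) ≈ 0.08208, v(3) ≈ 0.04979, v(3.5) ≈ 0.03020, v(4) ≈ 0.01832, v(4.5) ≈ 0.01111, v(5) ≈ 0.00674, v(5.5) ≈ 0.00409, v(6) ≈ 0.00248.
Sum = Δx · [v(2.5) + v(3) + v(3.5) + ...].
Sum ≈ 0.10240.

0.10240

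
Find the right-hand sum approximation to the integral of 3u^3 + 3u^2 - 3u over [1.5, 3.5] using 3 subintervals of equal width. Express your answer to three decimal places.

Δu = (3.5 − 1.5)/3 = 2/3.
Right endpoints: 13/6, 17/6, 3.5.
f(13/6) = 2743/72, f(17/6) = 6035/72, f(3.5) = 154.875.
Sum = Δu · [f(13/6) + f(17/6) + f(3.5)].
Sum ≈ 184.528.

184.528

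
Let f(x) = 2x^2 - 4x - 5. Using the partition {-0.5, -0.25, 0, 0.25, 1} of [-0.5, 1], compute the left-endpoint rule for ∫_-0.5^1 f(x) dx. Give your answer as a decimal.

Subinterval widths: 0.25, 0.25, 0.25, 0.75.
Left endpoints: -0.5, -0.25, 0, 0.25.
f(-0.5) = -2.5, f(-0.25) = -3.875, f(0) = -5, f(0.25) = -5.875.
Sum = Σ Δx_i · f(x_i).
Sum = -7.25.

-7.25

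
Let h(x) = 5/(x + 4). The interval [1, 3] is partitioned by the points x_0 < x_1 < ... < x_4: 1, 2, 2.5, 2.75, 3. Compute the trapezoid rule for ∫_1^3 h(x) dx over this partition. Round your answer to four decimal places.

Subinterval widths: 1, 0.5, 0.25, 0.25.
h(1) = 1, h(2) = 5/6, h(2.5) = 10/13, h(2.75) = 20/27, h(3) = 5/7.
On each subinterval the trapezoid contributes (Δx_i/2)·[h(x_{i-1}) + h(x_i)].
Sum ≈ 1.6879.

1.6879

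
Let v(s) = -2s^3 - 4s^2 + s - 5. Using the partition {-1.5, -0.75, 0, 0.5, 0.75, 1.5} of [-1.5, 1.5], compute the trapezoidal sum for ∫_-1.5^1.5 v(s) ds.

-24.8203125

Subinterval widths: 0.75, 0.75, 0.5, 0.25, 0.75.
v(-1.5) = -8.75, v(-0.75) = -7.15625, v(0) = -5, v(0.5) = -5.75, v(0.75) = -7.34375, v(1.5) = -19.25.
On each subinterval the trapezoid contributes (Δs_i/2)·[v(s_{i-1}) + v(s_i)].
Sum = -24.8203125.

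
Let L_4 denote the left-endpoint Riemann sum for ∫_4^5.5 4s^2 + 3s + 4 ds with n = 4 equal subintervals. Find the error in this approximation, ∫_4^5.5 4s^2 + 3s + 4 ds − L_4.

Exact integral: ∫_4^5.5 f(s) ds = 163.875.
L_4 = 152.484375.
Error = 163.875 − 152.484375 = 11.390625.

11.390625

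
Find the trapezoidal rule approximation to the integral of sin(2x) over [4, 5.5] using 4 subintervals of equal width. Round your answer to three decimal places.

-0.071

Δx = (5.5 − 4)/4 = 0.375.
f(4) ≈ 0.989, f(4.375) ≈ 0.625, f(4.75) ≈ -0.075, f(5.125) ≈ -0.735, f(5.5) ≈ -1.000.
T_4 = (Δx/2)·[f(x_0) + 2f(x_1) + 2f(x_2) + 2f(x_3) + f(x_4)].
Sum ≈ -0.071.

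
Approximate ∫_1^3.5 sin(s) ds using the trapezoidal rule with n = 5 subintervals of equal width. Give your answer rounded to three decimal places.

Δs = (3.5 − 1)/5 = 0.5.
f(1) ≈ 0.841, f(1.5) ≈ 0.997, f(2) ≈ 0.909, f(2.5) ≈ 0.598, f(3) ≈ 0.141, f(3.5) ≈ -0.351.
T_5 = (Δs/2)·[f(s_0) + 2f(s_1) + ... + 2f(s_{4}) + f(s_5)].
Sum ≈ 1.446.

1.446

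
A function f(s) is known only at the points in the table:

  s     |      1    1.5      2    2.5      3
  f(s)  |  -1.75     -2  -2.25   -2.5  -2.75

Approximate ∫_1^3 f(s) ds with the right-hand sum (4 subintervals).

Δs = 0.5.
Sum = 0.5·[(-2) + (-2.25) + (-2.5) + (-2.75)] = -4.75.

-4.75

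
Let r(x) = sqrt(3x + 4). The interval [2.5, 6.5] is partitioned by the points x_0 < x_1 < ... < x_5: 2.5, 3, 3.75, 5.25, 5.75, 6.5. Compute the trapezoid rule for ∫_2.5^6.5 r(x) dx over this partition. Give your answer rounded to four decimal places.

16.6376

Subinterval widths: 0.5, 0.75, 1.5, 0.5, 0.75.
r(2.5) ≈ 3.3912, r(3) ≈ 3.6056, r(3.75) ≈ 3.9051, r(5.25) ≈ 4.4441, r(5.75) ≈ 4.6098, r(6.5) ≈ 4.8477.
On each subinterval the trapezoid contributes (Δx_i/2)·[r(x_{i-1}) + r(x_i)].
Sum ≈ 16.6376.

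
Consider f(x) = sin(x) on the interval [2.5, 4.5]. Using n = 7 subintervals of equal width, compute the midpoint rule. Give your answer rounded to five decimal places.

Δx = (4.5 − 2.5)/7 = 2/7.
Midpoints: 37/14, 41/14, 45/14, 3.5, 53/14, 57/14, 61/14.
f(37/14) ≈ 0.47832, f(41/14) ≈ 0.21141, f(45/14) ≈ -0.07263, f(3.5) ≈ -0.35078, f(53/14) ≈ -0.60050, f(57/14) ≈ -0.80152, f(61/14) ≈ -0.93756.
Sum = Δx · [f(37/14) + f(41/14) + f(45/14) + ...].
Sum ≈ -0.59236.

-0.59236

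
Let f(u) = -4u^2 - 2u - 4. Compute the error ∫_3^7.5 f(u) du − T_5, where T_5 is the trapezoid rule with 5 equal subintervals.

Exact integral: ∫_3^7.5 f(u) du = -591.75.
T_5 = -594.18.
Error = -591.75 − (-594.18) = 2.43.

2.43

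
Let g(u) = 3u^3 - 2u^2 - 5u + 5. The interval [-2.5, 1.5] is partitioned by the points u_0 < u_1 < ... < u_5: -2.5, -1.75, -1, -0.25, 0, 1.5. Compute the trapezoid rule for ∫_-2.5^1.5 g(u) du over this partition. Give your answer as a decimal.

-8.53515625

Subinterval widths: 0.75, 0.75, 0.75, 0.25, 1.5.
g(-2.5) = -41.875, g(-1.75) = -8.453125, g(-1) = 5, g(-0.25) = 6.078125, g(0) = 5, g(1.5) = 3.125.
On each subinterval the trapezoid contributes (Δu_i/2)·[g(u_{i-1}) + g(u_i)].
Sum = -8.53515625.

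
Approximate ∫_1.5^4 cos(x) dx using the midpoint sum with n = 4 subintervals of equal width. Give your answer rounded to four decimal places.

Δx = (4 − 1.5)/4 = 0.625.
Midpoints: 1.8125, 2.4375, 3.0625, 3.6875.
f(1.8125) ≈ -0.2394, f(2.4375) ≈ -0.7622, f(3.0625) ≈ -0.9969, f(3.6875) ≈ -0.8547.
Sum = Δx · [f(1.8125) + f(2.4375) + f(3.0625) + f(3.6875)].
Sum ≈ -1.7832.

-1.7832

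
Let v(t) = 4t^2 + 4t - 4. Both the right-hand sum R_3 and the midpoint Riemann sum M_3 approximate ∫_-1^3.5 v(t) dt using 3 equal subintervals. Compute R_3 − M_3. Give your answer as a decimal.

57.375

R_3 = 117.
M_3 = 59.625.
R_3 − M_3 = 57.375.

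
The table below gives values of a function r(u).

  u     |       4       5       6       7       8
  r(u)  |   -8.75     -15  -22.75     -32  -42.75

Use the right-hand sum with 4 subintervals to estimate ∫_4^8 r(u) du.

-112.5

Δu = 1.
Sum = 1·[(-15) + (-22.75) + (-32) + (-42.75)] = -112.5.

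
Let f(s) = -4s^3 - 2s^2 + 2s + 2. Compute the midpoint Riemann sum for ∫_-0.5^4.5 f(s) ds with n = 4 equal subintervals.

-423.90625

Δs = (4.5 − (-0.5))/4 = 1.25.
Midpoints: 0.125, 1.375, 2.625, 3.875.
f(0.125) = 2.2109375, f(1.375) = -9.4296875, f(2.625) = -78.8828125, f(3.875) = -253.0234375.
Sum = Δs · [f(0.125) + f(1.375) + f(2.625) + f(3.875)].
Sum = -423.90625.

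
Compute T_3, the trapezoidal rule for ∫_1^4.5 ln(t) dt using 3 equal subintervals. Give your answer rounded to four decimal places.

3.1841

Δt = (4.5 − 1)/3 = 7/6.
f(1) ≈ 0.0000, f(13/6) ≈ 0.7732, f(10/3) ≈ 1.2040, f(4.5) ≈ 1.5041.
T_3 = (Δt/2)·[f(t_0) + 2f(t_1) + 2f(t_2) + f(t_3)].
Sum ≈ 3.1841.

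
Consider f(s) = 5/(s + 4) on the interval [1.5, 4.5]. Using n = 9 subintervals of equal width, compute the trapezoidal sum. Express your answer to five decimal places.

2.17748

Δs = (4.5 − 1.5)/9 = 1/3.
f(1.5) = 10/11, f(11/6) = 6/7, f(13/6) = 30/37, f(2.5) = 10/13, f(17/6) = 30/41, f(19/6) = 30/43, f(3.5) = 2/3, f(23/6) = 30/47, f(25/6) = 30/49, f(4.5) = 10/17.
T_9 = (Δs/2)·[f(s_0) + 2f(s_1) + ... + 2f(s_{8}) + f(s_9)].
Sum ≈ 2.17748.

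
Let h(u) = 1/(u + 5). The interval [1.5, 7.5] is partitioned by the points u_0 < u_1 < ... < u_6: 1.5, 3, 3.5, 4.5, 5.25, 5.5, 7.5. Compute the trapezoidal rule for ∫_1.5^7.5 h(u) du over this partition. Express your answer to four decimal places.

Subinterval widths: 1.5, 0.5, 1, 0.75, 0.25, 2.
h(1.5) = 2/13, h(3) = 0.125, h(3.5) = 2/17, h(4.5) = 2/19, h(5.25) = 4/41, h(5.5) = 2/21, h(7.5) = 0.08.
On each subinterval the trapezoid contributes (Δu_i/2)·[h(u_{i-1}) + h(u_i)].
Sum ≈ 0.6566.

0.6566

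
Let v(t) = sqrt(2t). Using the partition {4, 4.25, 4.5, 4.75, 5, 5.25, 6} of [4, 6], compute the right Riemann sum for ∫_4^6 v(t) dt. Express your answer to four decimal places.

Subinterval widths: 0.25, 0.25, 0.25, 0.25, 0.25, 0.75.
Right endpoints: 4.25, 4.5, 4.75, 5, 5.25, 6.
v(4.25) ≈ 2.9155, v(4.5) ≈ 3.0000, v(4.75) ≈ 3.0822, v(5) ≈ 3.1623, v(5.25) ≈ 3.2404, v(6) ≈ 3.4641.
Sum = Σ Δt_i · v(t_i).
Sum ≈ 6.4482.

6.4482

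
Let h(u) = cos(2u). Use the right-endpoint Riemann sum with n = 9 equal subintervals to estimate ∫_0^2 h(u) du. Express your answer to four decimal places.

-0.5559

Δu = (2 − 0)/9 = 2/9.
Right endpoints: 2/9, 4/9, 2/3, 8/9, 10/9, 4/3, 14/9, 16/9, 2.
h(2/9) ≈ 0.9028, h(4/9) ≈ 0.6303, h(2/3) ≈ 0.2352, h(8/9) ≈ -0.2055, h(10/9) ≈ -0.6063, h(4/3) ≈ -0.8893, h(14/9) ≈ -0.9995, h(16/9) ≈ -0.9155, h(2) ≈ -0.6536.
Sum = Δu · [h(2/9) + h(4/9) + h(2/3) + ...].
Sum ≈ -0.5559.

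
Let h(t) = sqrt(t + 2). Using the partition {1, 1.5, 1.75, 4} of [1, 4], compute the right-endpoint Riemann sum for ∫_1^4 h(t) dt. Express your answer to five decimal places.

Subinterval widths: 0.5, 0.25, 2.25.
Right endpoints: 1.5, 1.75, 4.
h(1.5) ≈ 1.87083, h(1.75) ≈ 1.93649, h(4) ≈ 2.44949.
Sum = Σ Δt_i · h(t_i).
Sum ≈ 6.93089.

6.93089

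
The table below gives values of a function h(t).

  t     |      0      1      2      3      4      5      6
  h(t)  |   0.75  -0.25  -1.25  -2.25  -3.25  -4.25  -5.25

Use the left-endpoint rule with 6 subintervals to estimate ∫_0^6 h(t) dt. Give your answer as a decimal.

Δt = 1.
Sum = 1·[0.75 + (-0.25) + (-1.25) + (-2.25) + (-3.25) + (-4.25)] = -10.5.

-10.5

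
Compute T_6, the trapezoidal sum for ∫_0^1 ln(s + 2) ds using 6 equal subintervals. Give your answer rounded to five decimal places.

Δs = (1 − 0)/6 = 1/6.
f(0) ≈ 0.69315, f(1/6) ≈ 0.77319, f(1/3) ≈ 0.84730, f(0.5) ≈ 0.91629, f(2/3) ≈ 0.98083, f(5/6) ≈ 1.04145, f(1) ≈ 1.09861.
T_6 = (Δs/2)·[f(s_0) + 2f(s_1) + ... + 2f(s_{5}) + f(s_6)].
Sum ≈ 0.90916.

0.90916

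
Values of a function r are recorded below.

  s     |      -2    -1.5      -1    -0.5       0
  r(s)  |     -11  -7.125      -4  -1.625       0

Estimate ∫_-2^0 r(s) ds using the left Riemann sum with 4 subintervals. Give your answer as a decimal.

-11.875

Δs = 0.5.
Sum = 0.5·[(-11) + (-7.125) + (-4) + (-1.625)] = -11.875.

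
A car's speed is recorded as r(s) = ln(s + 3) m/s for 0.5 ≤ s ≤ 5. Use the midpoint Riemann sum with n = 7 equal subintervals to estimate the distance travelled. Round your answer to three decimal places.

7.754

Δs = (5 − 0.5)/7 = 9/14.
Midpoints: 23/28, 41/28, 59/28, 2.75, 95/28, 113/28, 131/28.
r(23/28) ≈ 1.341, r(41/28) ≈ 1.496, r(59/28) ≈ 1.631, r(2.75) ≈ 1.749, r(95/28) ≈ 1.855, r(113/28) ≈ 1.951, r(131/28) ≈ 2.038.
Sum = Δs · [r(23/28) + r(41/28) + r(59/28) + ...].
Sum ≈ 7.754.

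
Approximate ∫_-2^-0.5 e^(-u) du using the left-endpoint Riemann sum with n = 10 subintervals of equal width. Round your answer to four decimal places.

Δu = (-0.5 − (-2))/10 = 0.15.
Left endpoints: -2, -1.85, -1.7, -1.55, -1.4, -1.25, -1.1, -0.95, -0.8, -0.65.
f(-2) ≈ 7.3891, f(-1.85) ≈ 6.3598, f(-1.7) ≈ 5.4739, f(-1.55) ≈ 4.7115, f(-1.4) ≈ 4.0552, f(-1.25) ≈ 3.4903, f(-1.1) ≈ 3.0042, f(-0.95) ≈ 2.5857, f(-0.8) ≈ 2.2255, f(-0.65) ≈ 1.9155.
Sum = Δu · [f(-2) + f(-1.85) + f(-1.7) + ...].
Sum ≈ 6.1816.

6.1816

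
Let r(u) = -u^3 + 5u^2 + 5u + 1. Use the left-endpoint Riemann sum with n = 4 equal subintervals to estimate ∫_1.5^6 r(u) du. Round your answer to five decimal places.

Δu = (6 − 1.5)/4 = 1.125.
Left endpoints: 1.5, 2.625, 3.75, 4.875.
r(1.5) = 16.375, r(2.625) = 15611/512, r(3.75) = 37.328125, r(4.875) = 14513/512.
Sum = Δu · [r(1.5) + r(2.625) + r(3.75) + r(4.875)].
Sum ≈ 126.60645.

126.60645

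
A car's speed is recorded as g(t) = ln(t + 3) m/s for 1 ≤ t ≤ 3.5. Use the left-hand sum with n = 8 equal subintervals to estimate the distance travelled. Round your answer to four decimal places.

4.0449

Δt = (3.5 − 1)/8 = 0.3125.
Left endpoints: 1, 1.3125, 1.625, 1.9375, 2.25, 2.5625, 2.875, 3.1875.
g(1) ≈ 1.3863, g(1.3125) ≈ 1.4615, g(1.625) ≈ 1.5315, g(1.9375) ≈ 1.5969, g(2.25) ≈ 1.6582, g(2.5625) ≈ 1.7160, g(2.875) ≈ 1.7707, g(3.1875) ≈ 1.8225.
Sum = Δt · [g(1) + g(1.3125) + g(1.625) + ...].
Sum ≈ 4.0449.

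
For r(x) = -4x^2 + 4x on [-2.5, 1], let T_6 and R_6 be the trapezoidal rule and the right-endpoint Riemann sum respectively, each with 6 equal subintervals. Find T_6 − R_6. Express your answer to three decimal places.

-10.208

T_6 ≈ -33.46065.
R_6 ≈ -23.25231.
T_6 − R_6 ≈ -10.208.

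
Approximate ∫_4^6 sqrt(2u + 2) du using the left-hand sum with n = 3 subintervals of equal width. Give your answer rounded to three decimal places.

Δu = (6 − 4)/3 = 2/3.
Left endpoints: 4, 14/3, 16/3.
f(4) ≈ 3.162, f(14/3) ≈ 3.367, f(16/3) ≈ 3.559.
Sum = Δu · [f(4) + f(14/3) + f(16/3)].
Sum ≈ 6.725.

6.725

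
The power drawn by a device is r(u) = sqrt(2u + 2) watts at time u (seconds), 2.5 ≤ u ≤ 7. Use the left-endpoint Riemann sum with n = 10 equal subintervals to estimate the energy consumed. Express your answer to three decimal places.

Δu = (7 − 2.5)/10 = 0.45.
Left endpoints: 2.5, 2.95, 3.4, 3.85, 4.3, 4.75, 5.2, 5.65, 6.1, 6.55.
r(2.5) ≈ 2.646, r(2.95) ≈ 2.811, r(3.4) ≈ 2.966, r(3.85) ≈ 3.114, r(4.3) ≈ 3.256, r(4.75) ≈ 3.391, r(5.2) ≈ 3.521, r(5.65) ≈ 3.647, r(6.1) ≈ 3.768, r(6.55) ≈ 3.886.
Sum = Δu · [r(2.5) + r(2.95) + r(3.4) + ...].
Sum ≈ 14.853.

14.853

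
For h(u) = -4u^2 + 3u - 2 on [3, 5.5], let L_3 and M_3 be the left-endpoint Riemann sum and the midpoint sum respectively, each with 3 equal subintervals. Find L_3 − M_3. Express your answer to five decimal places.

L_3 ≈ -127.8240741.
M_3 ≈ -158.3796296.
L_3 − M_3 ≈ 30.55556.

30.55556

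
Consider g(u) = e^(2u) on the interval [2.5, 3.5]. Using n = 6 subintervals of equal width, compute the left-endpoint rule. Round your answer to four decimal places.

399.4735

Δu = (3.5 − 2.5)/6 = 1/6.
Left endpoints: 2.5, 8/3, 17/6, 3, 19/6, 10/3.
g(2.5) ≈ 148.4132, g(8/3) ≈ 207.1272, g(17/6) ≈ 289.0694, g(3) ≈ 403.4288, g(19/6) ≈ 563.0302, g(10/3) ≈ 785.7720.
Sum = Δu · [g(2.5) + g(8/3) + g(17/6) + ...].
Sum ≈ 399.4735.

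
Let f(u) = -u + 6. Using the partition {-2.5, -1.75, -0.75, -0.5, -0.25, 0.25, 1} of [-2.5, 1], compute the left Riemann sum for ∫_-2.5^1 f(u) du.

24.875

Subinterval widths: 0.75, 1, 0.25, 0.25, 0.5, 0.75.
Left endpoints: -2.5, -1.75, -0.75, -0.5, -0.25, 0.25.
f(-2.5) = 8.5, f(-1.75) = 7.75, f(-0.75) = 6.75, f(-0.5) = 6.5, f(-0.25) = 6.25, f(0.25) = 5.75.
Sum = Σ Δu_i · f(u_i).
Sum = 24.875.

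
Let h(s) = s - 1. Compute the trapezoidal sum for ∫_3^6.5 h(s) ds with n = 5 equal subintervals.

Δs = (6.5 − 3)/5 = 0.7.
h(3) = 2, h(3.7) = 2.7, h(4.4) = 3.4, h(5.1) = 4.1, h(5.8) = 4.8, h(6.5) = 5.5.
T_5 = (Δs/2)·[h(s_0) + 2h(s_1) + ... + 2h(s_{4}) + h(s_5)].
Sum = 13.125.

13.125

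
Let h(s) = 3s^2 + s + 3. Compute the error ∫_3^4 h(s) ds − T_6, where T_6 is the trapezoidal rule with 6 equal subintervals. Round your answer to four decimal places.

Exact integral: ∫_3^4 h(s) ds = 43.5.
T_6 ≈ 43.513889.
Error ≈ 43.5 − 43.513889 ≈ -0.0139.

-0.0139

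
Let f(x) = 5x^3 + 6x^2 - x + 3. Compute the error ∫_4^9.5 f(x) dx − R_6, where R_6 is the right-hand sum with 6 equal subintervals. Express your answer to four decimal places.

-2102.4275

Exact integral: ∫_4^9.5 f(x) dx = 11427.453125.
R_6 ≈ 13529.880642.
Error ≈ 11427.453125 − 13529.880642 ≈ -2102.4275.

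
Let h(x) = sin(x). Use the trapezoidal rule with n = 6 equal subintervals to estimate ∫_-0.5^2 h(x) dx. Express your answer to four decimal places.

1.2750

Δx = (2 − (-0.5))/6 = 5/12.
h(-0.5) ≈ -0.4794, h(-1/12) ≈ -0.0832, h(1/3) ≈ 0.3272, h(0.75) ≈ 0.6816, h(7/6) ≈ 0.9194, h(19/12) ≈ 0.9999, h(2) ≈ 0.9093.
T_6 = (Δx/2)·[h(x_0) + 2h(x_1) + ... + 2h(x_{5}) + h(x_6)].
Sum ≈ 1.2750.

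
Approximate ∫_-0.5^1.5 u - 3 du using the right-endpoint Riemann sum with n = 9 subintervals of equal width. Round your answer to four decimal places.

-4.7778

Δu = (1.5 − (-0.5))/9 = 2/9.
Right endpoints: -5/18, -1/18, 1/6, 7/18, 11/18, 5/6, 19/18, 23/18, 1.5.
f(-5/18) = -59/18, f(-1/18) = -55/18, f(1/6) = -17/6, f(7/18) = -47/18, f(11/18) = -43/18, f(5/6) = -13/6, f(19/18) = -35/18, f(23/18) = -31/18, f(1.5) = -1.5.
Sum = Δu · [f(-5/18) + f(-1/18) + f(1/6) + ...].
Sum ≈ -4.7778.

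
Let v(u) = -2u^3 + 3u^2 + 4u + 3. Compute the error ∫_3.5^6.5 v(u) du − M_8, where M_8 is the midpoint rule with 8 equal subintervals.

-0.94921875

Exact integral: ∫_3.5^6.5 v(u) du = -516.75.
M_8 = -515.80078125.
Error = -516.75 − (-515.80078125) = -0.94921875.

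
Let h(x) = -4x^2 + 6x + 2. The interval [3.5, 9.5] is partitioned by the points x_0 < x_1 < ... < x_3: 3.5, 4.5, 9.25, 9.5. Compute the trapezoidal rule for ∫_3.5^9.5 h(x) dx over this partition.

-912.125

Subinterval widths: 1, 4.75, 0.25.
h(3.5) = -26, h(4.5) = -52, h(9.25) = -284.75, h(9.5) = -302.
On each subinterval the trapezoid contributes (Δx_i/2)·[h(x_{i-1}) + h(x_i)].
Sum = -912.125.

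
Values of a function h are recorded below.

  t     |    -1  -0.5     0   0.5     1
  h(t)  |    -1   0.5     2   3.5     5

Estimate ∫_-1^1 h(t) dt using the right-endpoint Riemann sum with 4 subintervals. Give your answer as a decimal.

5.5

Δt = 0.5.
Sum = 0.5·[0.5 + 2 + 3.5 + 5] = 5.5.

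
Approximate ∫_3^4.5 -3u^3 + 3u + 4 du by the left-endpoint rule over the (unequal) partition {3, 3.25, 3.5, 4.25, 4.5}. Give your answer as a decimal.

Subinterval widths: 0.25, 0.25, 0.75, 0.25.
Left endpoints: 3, 3.25, 3.5, 4.25.
f(3) = -68, f(3.25) = -89.234375, f(3.5) = -114.125, f(4.25) = -213.546875.
Sum = Σ Δu_i · f(u_i).
Sum = -178.2890625.

-178.2890625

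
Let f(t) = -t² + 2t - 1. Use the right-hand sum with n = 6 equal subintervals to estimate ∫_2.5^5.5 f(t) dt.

-33.875

Δt = (5.5 − 2.5)/6 = 0.5.
Right endpoints: 3, 3.5, 4, 4.5, 5, 5.5.
f(3) = -4, f(3.5) = -6.25, f(4) = -9, f(4.5) = -12.25, f(5) = -16, f(5.5) = -20.25.
Sum = Δt · [f(3) + f(3.5) + f(4) + ...].
Sum = -33.875.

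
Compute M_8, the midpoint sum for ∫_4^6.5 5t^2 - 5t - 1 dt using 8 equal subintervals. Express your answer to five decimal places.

282.81494

Δt = (6.5 − 4)/8 = 0.3125.
Midpoints: 4.15625, 4.46875, 4.78125, 5.09375, 5.40625, 5.71875, 6.03125, 6.34375.
f(4.15625) = 66141/1024, f(4.46875) = 78341/1024, f(4.78125) = 91541/1024, f(5.09375) = 105741/1024, f(5.40625) = 120941/1024, f(5.71875) = 137141/1024, f(6.03125) = 154341/1024, f(6.34375) = 172541/1024.
Sum = Δt · [f(4.15625) + f(4.46875) + f(4.78125) + ...].
Sum ≈ 282.81494.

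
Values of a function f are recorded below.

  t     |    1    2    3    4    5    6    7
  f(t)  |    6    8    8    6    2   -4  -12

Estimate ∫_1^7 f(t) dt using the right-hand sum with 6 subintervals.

Δt = 1.
Sum = 1·[8 + 8 + 6 + 2 + (-4) + (-12)] = 8.

8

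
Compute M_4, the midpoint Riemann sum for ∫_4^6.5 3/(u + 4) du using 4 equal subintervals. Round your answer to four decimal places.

0.8155

Δu = (6.5 − 4)/4 = 0.625.
Midpoints: 4.3125, 4.9375, 5.5625, 6.1875.
f(4.3125) = 48/133, f(4.9375) = 48/143, f(5.5625) = 16/51, f(6.1875) = 48/163.
Sum = Δu · [f(4.3125) + f(4.9375) + f(5.5625) + f(6.1875)].
Sum ≈ 0.8155.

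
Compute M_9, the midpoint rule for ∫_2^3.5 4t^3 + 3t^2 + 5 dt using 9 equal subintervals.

Δt = (3.5 − 2)/9 = 1/6.
Midpoints: 25/12, 2.25, 29/12, 31/12, 2.75, 35/12, 37/12, 3.25, 41/12.
f(25/12) = 11705/216, f(2.25) = 65.75, f(29/12) = 17059/216, f(31/12) = 5075/54, f(2.75) = 110.875, f(35/12) = 14015/108, f(37/12) = 32567/216, f(3.25) = 174, f(41/12) = 43105/216.
Sum = Δt · [f(25/12) + f(2.25) + f(29/12) + ...].
Sum = 176.3125.

176.3125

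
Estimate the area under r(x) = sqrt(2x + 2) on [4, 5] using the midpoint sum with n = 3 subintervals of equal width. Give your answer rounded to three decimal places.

3.316

Δx = (5 − 4)/3 = 1/3.
Midpoints: 25/6, 4.5, 29/6.
r(25/6) ≈ 3.215, r(4.5) ≈ 3.317, r(29/6) ≈ 3.416.
Sum = Δx · [r(25/6) + r(4.5) + r(29/6)].
Sum ≈ 3.316.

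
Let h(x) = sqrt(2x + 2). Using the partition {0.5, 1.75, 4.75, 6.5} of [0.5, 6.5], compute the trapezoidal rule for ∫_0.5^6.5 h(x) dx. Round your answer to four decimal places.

17.5090

Subinterval widths: 1.25, 3, 1.75.
h(0.5) ≈ 1.7321, h(1.75) ≈ 2.3452, h(4.75) ≈ 3.3912, h(6.5) ≈ 3.8730.
On each subinterval the trapezoid contributes (Δx_i/2)·[h(x_{i-1}) + h(x_i)].
Sum ≈ 17.5090.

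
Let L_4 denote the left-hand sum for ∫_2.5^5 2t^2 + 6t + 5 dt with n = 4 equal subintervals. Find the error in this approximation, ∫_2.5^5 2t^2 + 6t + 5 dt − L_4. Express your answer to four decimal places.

16.0807

Exact integral: ∫_2.5^5 f(t) dt ≈ 141.666667.
L_4 = 125.5859375.
Error ≈ 141.666667 − 125.5859375 ≈ 16.0807.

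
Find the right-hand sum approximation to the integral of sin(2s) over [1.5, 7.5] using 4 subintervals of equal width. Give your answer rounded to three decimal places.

0.370

Δs = (7.5 − 1.5)/4 = 1.5.
Right endpoints: 3, 4.5, 6, 7.5.
f(3) ≈ -0.279, f(4.5) ≈ 0.412, f(6) ≈ -0.537, f(7.5) ≈ 0.650.
Sum = Δs · [f(3) + f(4.5) + f(6) + f(7.5)].
Sum ≈ 0.370.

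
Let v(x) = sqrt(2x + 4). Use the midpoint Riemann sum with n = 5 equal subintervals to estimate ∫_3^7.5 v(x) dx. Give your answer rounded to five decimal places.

17.06836

Δx = (7.5 − 3)/5 = 0.9.
Midpoints: 3.45, 4.35, 5.25, 6.15, 7.05.
v(3.45) ≈ 3.30151, v(4.35) ≈ 3.56371, v(5.25) ≈ 3.80789, v(6.15) ≈ 4.03733, v(7.05) ≈ 4.25441.
Sum = Δx · [v(3.45) + v(4.35) + v(5.25) + v(6.15) + v(7.05)].
Sum ≈ 17.06836.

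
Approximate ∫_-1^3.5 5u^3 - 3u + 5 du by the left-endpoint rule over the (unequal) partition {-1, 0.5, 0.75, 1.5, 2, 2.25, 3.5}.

Subinterval widths: 1.5, 0.25, 0.75, 0.5, 0.25, 1.25.
Left endpoints: -1, 0.5, 0.75, 1.5, 2, 2.25.
f(-1) = 3, f(0.5) = 4.125, f(0.75) = 4.859375, f(1.5) = 17.375, f(2) = 39, f(2.25) = 55.203125.
Sum = Σ Δu_i · f(u_i).
Sum = 96.6171875.

96.6171875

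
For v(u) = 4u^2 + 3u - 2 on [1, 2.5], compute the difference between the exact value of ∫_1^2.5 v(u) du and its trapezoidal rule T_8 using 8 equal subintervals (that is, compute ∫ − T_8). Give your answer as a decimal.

-0.03515625

Exact integral: ∫_1^2.5 v(u) du = 24.375.
T_8 = 24.41015625.
Error = 24.375 − 24.41015625 = -0.03515625.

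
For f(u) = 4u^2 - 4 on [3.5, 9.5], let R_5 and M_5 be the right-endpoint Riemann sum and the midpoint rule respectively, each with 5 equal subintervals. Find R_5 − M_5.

195.84

R_5 = 1254.96.
M_5 = 1059.12.
R_5 − M_5 = 195.84.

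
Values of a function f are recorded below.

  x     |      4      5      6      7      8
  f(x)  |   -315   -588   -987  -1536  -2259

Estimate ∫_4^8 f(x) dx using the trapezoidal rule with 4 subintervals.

-4398

Δx = 1.
T_4 = (1/2)·[(-315) + 2·(-588) + 2·(-987) + 2·(-1536) + (-2259)] = -4398.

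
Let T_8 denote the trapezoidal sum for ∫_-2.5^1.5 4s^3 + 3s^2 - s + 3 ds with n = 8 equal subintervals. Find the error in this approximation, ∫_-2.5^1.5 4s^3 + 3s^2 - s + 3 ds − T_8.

Exact integral: ∫_-2.5^1.5 f(s) ds = -1.
T_8 = -1.5.
Error = -1 − (-1.5) = 0.5.

0.5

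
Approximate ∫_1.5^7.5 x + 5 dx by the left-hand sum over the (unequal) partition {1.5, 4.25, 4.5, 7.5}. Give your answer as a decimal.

48.6875

Subinterval widths: 2.75, 0.25, 3.
Left endpoints: 1.5, 4.25, 4.5.
f(1.5) = 6.5, f(4.25) = 9.25, f(4.5) = 9.5.
Sum = Σ Δx_i · f(x_i).
Sum = 48.6875.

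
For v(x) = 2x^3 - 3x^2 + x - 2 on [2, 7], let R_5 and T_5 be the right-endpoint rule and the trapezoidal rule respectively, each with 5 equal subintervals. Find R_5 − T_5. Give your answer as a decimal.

270

R_5 = 1160.
T_5 = 890.
R_5 − T_5 = 270.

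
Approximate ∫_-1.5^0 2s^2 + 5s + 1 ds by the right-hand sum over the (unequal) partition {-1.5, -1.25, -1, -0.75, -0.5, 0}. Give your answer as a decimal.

-1.1875

Subinterval widths: 0.25, 0.25, 0.25, 0.25, 0.5.
Right endpoints: -1.25, -1, -0.75, -0.5, 0.
f(-1.25) = -2.125, f(-1) = -2, f(-0.75) = -1.625, f(-0.5) = -1, f(0) = 1.
Sum = Σ Δs_i · f(s_i).
Sum = -1.1875.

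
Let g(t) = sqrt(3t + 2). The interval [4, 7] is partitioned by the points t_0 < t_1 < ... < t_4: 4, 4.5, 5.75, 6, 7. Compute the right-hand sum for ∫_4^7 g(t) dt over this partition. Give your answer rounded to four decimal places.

Subinterval widths: 0.5, 1.25, 0.25, 1.
Right endpoints: 4.5, 5.75, 6, 7.
g(4.5) ≈ 3.9370, g(5.75) ≈ 4.3875, g(6) ≈ 4.4721, g(7) ≈ 4.7958.
Sum = Σ Δt_i · g(t_i).
Sum ≈ 13.3667.

13.3667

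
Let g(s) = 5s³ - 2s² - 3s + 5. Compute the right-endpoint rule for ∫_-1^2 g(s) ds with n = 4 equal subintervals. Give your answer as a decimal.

Δs = (2 − (-1))/4 = 0.75.
Right endpoints: -0.25, 0.5, 1.25, 2.
g(-0.25) = 5.546875, g(0.5) = 3.625, g(1.25) = 7.890625, g(2) = 31.
Sum = Δs · [g(-0.25) + g(0.5) + g(1.25) + g(2)].
Sum = 36.046875.

36.046875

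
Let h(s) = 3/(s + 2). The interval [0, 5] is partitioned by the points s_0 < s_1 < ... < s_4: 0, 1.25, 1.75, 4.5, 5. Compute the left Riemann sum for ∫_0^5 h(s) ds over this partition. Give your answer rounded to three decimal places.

Subinterval widths: 1.25, 0.5, 2.75, 0.5.
Left endpoints: 0, 1.25, 1.75, 4.5.
h(0) = 1.5, h(1.25) = 12/13, h(1.75) = 0.8, h(4.5) = 6/13.
Sum = Σ Δs_i · h(s_i).
Sum ≈ 4.767.

4.767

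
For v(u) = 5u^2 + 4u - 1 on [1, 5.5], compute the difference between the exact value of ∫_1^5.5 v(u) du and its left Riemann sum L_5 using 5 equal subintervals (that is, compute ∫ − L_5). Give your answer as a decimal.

70.875

Exact integral: ∫_1^5.5 v(u) du = 329.625.
L_5 = 258.75.
Error = 329.625 − 258.75 = 70.875.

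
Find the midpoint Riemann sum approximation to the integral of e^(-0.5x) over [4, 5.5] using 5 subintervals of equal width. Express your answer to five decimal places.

0.14268

Δx = (5.5 − 4)/5 = 0.3.
Midpoints: 4.15, 4.45, 4.75, 5.05, 5.35.
f(4.15) ≈ 0.12556, f(4.45) ≈ 0.10807, f(4.75) ≈ 0.09301, f(5.05) ≈ 0.08006, f(5.35) ≈ 0.06891.
Sum = Δx · [f(4.15) + f(4.45) + f(4.75) + f(5.05) + f(5.35)].
Sum ≈ 0.14268.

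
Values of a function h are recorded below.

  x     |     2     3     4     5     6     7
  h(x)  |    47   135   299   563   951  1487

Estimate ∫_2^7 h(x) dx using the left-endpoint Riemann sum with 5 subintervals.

Δx = 1.
Sum = 1·[47 + 135 + 299 + 563 + 951] = 1995.

1995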